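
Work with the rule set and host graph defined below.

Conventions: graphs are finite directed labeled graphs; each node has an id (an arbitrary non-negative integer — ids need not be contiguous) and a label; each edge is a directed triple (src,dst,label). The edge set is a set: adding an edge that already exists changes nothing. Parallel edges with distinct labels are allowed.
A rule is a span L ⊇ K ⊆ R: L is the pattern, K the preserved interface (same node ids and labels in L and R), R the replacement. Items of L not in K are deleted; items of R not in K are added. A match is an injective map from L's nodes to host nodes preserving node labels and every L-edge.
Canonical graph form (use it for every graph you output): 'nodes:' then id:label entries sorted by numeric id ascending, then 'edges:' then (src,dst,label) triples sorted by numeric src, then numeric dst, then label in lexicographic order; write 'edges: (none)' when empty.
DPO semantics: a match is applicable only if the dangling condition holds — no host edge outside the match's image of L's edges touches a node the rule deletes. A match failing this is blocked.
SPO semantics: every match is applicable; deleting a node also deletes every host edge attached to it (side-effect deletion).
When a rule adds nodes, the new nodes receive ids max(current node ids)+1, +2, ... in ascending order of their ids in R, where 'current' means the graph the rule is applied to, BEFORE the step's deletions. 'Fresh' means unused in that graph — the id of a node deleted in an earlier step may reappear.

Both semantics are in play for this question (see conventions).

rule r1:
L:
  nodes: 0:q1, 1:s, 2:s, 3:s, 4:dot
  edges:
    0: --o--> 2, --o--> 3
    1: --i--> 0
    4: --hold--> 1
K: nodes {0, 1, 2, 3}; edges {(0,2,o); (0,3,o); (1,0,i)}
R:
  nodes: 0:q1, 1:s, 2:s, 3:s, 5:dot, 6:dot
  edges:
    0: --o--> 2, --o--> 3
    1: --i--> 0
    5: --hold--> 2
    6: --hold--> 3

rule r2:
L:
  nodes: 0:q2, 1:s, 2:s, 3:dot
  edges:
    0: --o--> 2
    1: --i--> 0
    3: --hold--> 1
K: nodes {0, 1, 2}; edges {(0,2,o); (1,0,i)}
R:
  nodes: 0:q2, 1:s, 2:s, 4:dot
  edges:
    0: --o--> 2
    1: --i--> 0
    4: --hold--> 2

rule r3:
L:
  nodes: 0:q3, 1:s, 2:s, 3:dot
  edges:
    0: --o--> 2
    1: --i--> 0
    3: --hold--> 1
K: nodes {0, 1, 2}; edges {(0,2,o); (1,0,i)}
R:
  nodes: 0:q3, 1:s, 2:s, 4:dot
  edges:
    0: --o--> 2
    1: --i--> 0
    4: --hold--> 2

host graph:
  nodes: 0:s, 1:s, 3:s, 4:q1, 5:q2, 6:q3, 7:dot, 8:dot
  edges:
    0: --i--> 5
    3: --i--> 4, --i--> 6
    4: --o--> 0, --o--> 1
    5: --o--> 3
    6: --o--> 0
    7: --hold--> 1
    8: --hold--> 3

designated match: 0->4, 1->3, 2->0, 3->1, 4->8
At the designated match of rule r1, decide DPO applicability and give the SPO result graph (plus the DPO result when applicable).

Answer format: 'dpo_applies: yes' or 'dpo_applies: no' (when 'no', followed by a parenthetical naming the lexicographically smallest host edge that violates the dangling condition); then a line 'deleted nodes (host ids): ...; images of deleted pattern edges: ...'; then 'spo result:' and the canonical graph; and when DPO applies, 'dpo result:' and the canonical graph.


dpo_applies: yes
deleted nodes (host ids): 8; images of deleted pattern edges: (8,3,hold)
spo result:
nodes: 0:s, 1:s, 3:s, 4:q1, 5:q2, 6:q3, 7:dot, 9:dot, 10:dot
edges: (0,5,i); (3,4,i); (3,6,i); (4,0,o); (4,1,o); (5,3,o); (6,0,o); (7,1,hold); (9,0,hold); (10,1,hold)
dpo result:
nodes: 0:s, 1:s, 3:s, 4:q1, 5:q2, 6:q3, 7:dot, 9:dot, 10:dot
edges: (0,5,i); (3,4,i); (3,6,i); (4,0,o); (4,1,o); (5,3,o); (6,0,o); (7,1,hold); (9,0,hold); (10,1,hold)


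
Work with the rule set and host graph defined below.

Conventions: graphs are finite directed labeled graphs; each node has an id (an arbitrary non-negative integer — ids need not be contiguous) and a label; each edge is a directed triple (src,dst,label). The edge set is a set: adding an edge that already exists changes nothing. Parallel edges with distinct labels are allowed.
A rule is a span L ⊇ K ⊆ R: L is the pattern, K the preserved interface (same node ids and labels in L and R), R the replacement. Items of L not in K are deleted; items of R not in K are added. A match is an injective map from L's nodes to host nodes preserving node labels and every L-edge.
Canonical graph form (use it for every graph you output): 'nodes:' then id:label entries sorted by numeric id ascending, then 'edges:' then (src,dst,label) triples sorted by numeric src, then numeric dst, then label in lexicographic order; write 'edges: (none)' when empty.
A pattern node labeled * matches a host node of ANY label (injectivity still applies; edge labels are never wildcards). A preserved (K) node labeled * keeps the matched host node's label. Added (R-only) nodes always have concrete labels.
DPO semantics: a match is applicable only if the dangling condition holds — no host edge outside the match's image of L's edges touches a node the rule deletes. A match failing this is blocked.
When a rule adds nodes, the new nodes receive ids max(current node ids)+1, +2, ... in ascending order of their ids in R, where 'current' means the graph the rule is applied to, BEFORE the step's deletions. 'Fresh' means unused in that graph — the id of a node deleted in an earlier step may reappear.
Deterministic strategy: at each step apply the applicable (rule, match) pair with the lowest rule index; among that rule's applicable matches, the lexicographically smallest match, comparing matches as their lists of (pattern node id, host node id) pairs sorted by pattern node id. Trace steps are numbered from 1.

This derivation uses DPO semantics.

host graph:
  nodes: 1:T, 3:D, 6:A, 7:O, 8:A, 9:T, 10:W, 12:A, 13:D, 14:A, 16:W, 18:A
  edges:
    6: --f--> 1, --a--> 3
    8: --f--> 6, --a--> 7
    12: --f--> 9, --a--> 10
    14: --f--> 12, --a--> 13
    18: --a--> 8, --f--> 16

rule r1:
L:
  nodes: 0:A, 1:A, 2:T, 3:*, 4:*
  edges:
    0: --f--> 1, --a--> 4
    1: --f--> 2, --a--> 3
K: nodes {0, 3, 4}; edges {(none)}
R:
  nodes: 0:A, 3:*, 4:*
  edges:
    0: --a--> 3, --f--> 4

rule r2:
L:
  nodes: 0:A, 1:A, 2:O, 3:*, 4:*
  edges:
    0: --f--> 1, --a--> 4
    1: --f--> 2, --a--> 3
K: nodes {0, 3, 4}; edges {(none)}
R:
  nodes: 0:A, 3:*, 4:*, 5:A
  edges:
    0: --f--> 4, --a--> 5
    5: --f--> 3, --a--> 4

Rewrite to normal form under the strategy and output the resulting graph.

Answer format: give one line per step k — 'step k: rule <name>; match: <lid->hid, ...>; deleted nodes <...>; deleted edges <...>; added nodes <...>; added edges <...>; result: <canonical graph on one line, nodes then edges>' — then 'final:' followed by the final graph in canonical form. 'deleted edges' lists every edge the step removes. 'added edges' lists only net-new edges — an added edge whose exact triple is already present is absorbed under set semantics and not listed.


step 1: rule r1; match: 0->8, 1->6, 2->1, 3->3, 4->7; deleted nodes 1, 6; deleted edges (6,1,f); (6,3,a); (8,6,f); (8,7,a); added nodes (none); added edges (8,3,a); (8,7,f); result: nodes: 3:D, 7:O, 8:A, 9:T, 10:W, 12:A, 13:D, 14:A, 16:W, 18:A edges: (8,3,a); (8,7,f); (12,9,f); (12,10,a); (14,12,f); (14,13,a); (18,8,a); (18,16,f)
step 2: rule r1; match: 0->14, 1->12, 2->9, 3->10, 4->13; deleted nodes 9, 12; deleted edges (12,9,f); (12,10,a); (14,12,f); (14,13,a); added nodes (none); added edges (14,10,a); (14,13,f); result: nodes: 3:D, 7:O, 8:A, 10:W, 13:D, 14:A, 16:W, 18:A edges: (8,3,a); (8,7,f); (14,10,a); (14,13,f); (18,8,a); (18,16,f)
final:
nodes: 3:D, 7:O, 8:A, 10:W, 13:D, 14:A, 16:W, 18:A
edges: (8,3,a); (8,7,f); (14,10,a); (14,13,f); (18,8,a); (18,16,f)


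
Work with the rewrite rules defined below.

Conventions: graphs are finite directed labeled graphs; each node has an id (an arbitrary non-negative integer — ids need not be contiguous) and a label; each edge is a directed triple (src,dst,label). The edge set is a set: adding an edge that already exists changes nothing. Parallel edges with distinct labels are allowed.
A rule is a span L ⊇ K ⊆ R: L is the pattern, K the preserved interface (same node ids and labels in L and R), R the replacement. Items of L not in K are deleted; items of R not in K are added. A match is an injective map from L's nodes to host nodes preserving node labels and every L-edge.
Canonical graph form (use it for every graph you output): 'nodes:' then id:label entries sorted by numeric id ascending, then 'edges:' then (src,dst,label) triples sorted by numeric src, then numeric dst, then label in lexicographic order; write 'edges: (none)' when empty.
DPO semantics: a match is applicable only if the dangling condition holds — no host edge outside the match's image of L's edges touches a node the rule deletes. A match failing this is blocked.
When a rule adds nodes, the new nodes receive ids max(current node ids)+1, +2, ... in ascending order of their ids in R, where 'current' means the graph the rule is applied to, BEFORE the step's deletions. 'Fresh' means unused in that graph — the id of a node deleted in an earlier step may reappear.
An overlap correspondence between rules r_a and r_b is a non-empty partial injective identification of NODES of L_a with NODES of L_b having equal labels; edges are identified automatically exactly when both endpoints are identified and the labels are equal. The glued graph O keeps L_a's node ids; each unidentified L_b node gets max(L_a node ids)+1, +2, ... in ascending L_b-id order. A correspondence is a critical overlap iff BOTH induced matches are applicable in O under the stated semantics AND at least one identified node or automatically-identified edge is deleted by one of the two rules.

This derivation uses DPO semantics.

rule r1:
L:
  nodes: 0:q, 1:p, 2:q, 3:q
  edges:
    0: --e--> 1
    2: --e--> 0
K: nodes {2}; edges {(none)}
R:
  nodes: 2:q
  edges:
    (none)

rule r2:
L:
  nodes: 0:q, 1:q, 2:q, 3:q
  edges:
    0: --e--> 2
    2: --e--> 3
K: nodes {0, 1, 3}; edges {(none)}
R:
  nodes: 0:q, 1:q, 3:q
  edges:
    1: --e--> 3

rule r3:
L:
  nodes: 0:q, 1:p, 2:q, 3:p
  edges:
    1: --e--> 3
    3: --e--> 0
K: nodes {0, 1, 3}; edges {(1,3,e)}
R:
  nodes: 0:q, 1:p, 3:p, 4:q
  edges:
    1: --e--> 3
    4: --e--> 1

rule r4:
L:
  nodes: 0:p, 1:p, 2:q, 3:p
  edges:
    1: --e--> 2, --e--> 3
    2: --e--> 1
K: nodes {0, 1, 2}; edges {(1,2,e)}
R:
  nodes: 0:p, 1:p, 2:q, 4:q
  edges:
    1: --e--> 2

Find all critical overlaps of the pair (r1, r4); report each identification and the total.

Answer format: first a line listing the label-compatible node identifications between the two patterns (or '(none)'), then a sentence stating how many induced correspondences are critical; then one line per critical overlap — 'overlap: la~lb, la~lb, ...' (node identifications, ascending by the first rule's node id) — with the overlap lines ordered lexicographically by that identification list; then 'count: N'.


label-compatible node identifications between L(r1) and L(r4): 0~2, 1~0, 1~1, 1~3, 2~2, 3~2
2 of the induced correspondences are critical overlaps of r1 and r4.
overlap: 1~0
overlap: 1~0, 2~2
count: 2


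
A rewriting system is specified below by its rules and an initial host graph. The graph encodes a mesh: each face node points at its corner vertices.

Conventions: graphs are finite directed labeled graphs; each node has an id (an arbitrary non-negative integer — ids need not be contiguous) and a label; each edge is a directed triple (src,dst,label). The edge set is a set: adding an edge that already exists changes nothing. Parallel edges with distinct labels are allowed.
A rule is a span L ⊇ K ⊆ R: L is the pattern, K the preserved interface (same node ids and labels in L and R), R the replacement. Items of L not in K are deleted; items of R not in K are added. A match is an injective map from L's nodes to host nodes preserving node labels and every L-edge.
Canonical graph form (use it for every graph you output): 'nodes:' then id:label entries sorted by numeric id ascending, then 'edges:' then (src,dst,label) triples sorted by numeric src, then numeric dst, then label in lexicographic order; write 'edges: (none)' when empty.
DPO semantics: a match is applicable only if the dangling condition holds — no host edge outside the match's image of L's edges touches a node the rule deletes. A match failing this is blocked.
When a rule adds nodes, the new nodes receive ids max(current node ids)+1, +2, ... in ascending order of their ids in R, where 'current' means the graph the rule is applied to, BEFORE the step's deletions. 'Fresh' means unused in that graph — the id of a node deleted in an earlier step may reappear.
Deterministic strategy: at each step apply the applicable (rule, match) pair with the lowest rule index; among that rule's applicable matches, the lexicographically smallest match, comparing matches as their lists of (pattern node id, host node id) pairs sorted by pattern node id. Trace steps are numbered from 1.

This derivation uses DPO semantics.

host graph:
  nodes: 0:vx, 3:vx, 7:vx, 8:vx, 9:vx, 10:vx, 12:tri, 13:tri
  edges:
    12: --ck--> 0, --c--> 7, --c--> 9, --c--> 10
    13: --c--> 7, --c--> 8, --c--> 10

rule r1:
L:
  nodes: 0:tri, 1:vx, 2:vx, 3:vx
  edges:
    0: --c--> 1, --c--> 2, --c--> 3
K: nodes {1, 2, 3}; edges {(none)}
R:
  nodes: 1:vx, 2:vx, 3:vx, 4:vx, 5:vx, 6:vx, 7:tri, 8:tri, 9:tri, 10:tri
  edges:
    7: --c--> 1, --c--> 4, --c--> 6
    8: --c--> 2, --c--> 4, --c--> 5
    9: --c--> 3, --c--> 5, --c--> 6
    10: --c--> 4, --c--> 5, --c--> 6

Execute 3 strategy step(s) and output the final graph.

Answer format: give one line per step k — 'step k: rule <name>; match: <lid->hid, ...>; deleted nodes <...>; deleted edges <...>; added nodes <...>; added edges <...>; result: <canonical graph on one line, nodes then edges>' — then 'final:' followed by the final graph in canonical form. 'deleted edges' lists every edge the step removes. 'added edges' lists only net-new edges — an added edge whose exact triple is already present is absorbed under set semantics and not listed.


step 1: rule r1; match: 0->13, 1->7, 2->8, 3->10; deleted nodes 13; deleted edges (13,7,c); (13,8,c); (13,10,c); added nodes 14, 15, 16, 17, 18, 19, 20; added edges (17,7,c); (17,14,c); (17,16,c); (18,8,c); (18,14,c); (18,15,c); (19,10,c); (19,15,c); (19,16,c); (20,14,c); (20,15,c); (20,16,c); result: nodes: 0:vx, 3:vx, 7:vx, 8:vx, 9:vx, 10:vx, 12:tri, 14:vx, 15:vx, 16:vx, 17:tri, 18:tri, 19:tri, 20:tri edges: (12,0,ck); (12,7,c); (12,9,c); (12,10,c); (17,7,c); (17,14,c); (17,16,c); (18,8,c); (18,14,c); (18,15,c); (19,10,c); (19,15,c); (19,16,c); (20,14,c); (20,15,c); (20,16,c)
step 2: rule r1; match: 0->17, 1->7, 2->14, 3->16; deleted nodes 17; deleted edges (17,7,c); (17,14,c); (17,16,c); added nodes 21, 22, 23, 24, 25, 26, 27; added edges (24,7,c); (24,21,c); (24,23,c); (25,14,c); (25,21,c); (25,22,c); (26,16,c); (26,22,c); (26,23,c); (27,21,c); (27,22,c); (27,23,c); result: nodes: 0:vx, 3:vx, 7:vx, 8:vx, 9:vx, 10:vx, 12:tri, 14:vx, 15:vx, 16:vx, 18:tri, 19:tri, 20:tri, 21:vx, 22:vx, 23:vx, 24:tri, 25:tri, 26:tri, 27:tri edges: (12,0,ck); (12,7,c); (12,9,c); (12,10,c); (18,8,c); (18,14,c); (18,15,c); (19,10,c); (19,15,c); (19,16,c); (20,14,c); (20,15,c); (20,16,c); (24,7,c); (24,21,c); (24,23,c); (25,14,c); (25,21,c); (25,22,c); (26,16,c); (26,22,c); (26,23,c); (27,21,c); (27,22,c); (27,23,c)
step 3: rule r1; match: 0->18, 1->8, 2->14, 3->15; deleted nodes 18; deleted edges (18,8,c); (18,14,c); (18,15,c); added nodes 28, 29, 30, 31, 32, 33, 34; added edges (31,8,c); (31,28,c); (31,30,c); (32,14,c); (32,28,c); (32,29,c); (33,15,c); (33,29,c); (33,30,c); (34,28,c); (34,29,c); (34,30,c); result: nodes: 0:vx, 3:vx, 7:vx, 8:vx, 9:vx, 10:vx, 12:tri, 14:vx, 15:vx, 16:vx, 19:tri, 20:tri, 21:vx, 22:vx, 23:vx, 24:tri, 25:tri, 26:tri, 27:tri, 28:vx, 29:vx, 30:vx, 31:tri, 32:tri, 33:tri, 34:tri edges: (12,0,ck); (12,7,c); (12,9,c); (12,10,c); (19,10,c); (19,15,c); (19,16,c); (20,14,c); (20,15,c); (20,16,c); (24,7,c); (24,21,c); (24,23,c); (25,14,c); (25,21,c); (25,22,c); (26,16,c); (26,22,c); (26,23,c); (27,21,c); (27,22,c); (27,23,c); (31,8,c); (31,28,c); (31,30,c); (32,14,c); (32,28,c); (32,29,c); (33,15,c); (33,29,c); (33,30,c); (34,28,c); (34,29,c); (34,30,c)
final:
nodes: 0:vx, 3:vx, 7:vx, 8:vx, 9:vx, 10:vx, 12:tri, 14:vx, 15:vx, 16:vx, 19:tri, 20:tri, 21:vx, 22:vx, 23:vx, 24:tri, 25:tri, 26:tri, 27:tri, 28:vx, 29:vx, 30:vx, 31:tri, 32:tri, 33:tri, 34:tri
edges: (12,0,ck); (12,7,c); (12,9,c); (12,10,c); (19,10,c); (19,15,c); (19,16,c); (20,14,c); (20,15,c); (20,16,c); (24,7,c); (24,21,c); (24,23,c); (25,14,c); (25,21,c); (25,22,c); (26,16,c); (26,22,c); (26,23,c); (27,21,c); (27,22,c); (27,23,c); (31,8,c); (31,28,c); (31,30,c); (32,14,c); (32,28,c); (32,29,c); (33,15,c); (33,29,c); (33,30,c); (34,28,c); (34,29,c); (34,30,c)


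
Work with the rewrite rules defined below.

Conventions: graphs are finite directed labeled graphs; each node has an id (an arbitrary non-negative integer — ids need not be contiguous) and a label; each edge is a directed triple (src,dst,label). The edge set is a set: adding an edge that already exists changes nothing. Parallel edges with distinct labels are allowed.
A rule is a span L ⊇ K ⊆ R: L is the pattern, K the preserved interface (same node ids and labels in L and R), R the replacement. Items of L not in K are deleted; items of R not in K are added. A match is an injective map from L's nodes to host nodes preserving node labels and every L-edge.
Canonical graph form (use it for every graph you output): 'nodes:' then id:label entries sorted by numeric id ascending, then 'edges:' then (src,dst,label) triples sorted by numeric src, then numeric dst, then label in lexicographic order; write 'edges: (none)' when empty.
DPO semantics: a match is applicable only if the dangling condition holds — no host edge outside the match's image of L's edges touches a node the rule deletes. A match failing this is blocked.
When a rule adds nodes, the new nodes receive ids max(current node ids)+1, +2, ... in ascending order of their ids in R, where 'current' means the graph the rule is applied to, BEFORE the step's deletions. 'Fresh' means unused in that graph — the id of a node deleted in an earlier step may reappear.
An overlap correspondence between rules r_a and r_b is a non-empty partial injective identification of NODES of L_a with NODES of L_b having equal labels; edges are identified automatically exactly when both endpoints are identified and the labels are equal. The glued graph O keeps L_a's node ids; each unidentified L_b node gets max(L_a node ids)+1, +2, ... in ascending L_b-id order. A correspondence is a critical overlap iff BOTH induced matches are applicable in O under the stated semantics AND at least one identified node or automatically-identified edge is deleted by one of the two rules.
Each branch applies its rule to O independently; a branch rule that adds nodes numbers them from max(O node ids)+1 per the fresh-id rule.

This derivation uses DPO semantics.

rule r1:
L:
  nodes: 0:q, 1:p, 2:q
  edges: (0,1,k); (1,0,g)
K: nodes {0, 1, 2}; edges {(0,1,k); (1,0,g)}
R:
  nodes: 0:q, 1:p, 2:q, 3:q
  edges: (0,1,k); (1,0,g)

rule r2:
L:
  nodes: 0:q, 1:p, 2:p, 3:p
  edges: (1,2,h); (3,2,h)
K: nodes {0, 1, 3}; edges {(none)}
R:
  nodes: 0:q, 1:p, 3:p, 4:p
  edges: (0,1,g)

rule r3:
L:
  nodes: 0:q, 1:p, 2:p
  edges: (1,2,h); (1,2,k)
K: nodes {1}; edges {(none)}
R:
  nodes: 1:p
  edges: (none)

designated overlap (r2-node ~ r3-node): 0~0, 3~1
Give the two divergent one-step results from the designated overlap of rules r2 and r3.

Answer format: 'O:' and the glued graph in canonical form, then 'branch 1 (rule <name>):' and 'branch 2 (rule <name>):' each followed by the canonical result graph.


O:
nodes: 0:q, 1:p, 2:p, 3:p, 4:p
edges: (1,2,h); (3,2,h); (3,4,h); (3,4,k)
branch 1 (rule r2):
nodes: 0:q, 1:p, 3:p, 4:p, 5:p
edges: (0,1,g); (3,4,h); (3,4,k)
branch 2 (rule r3):
nodes: 1:p, 2:p, 3:p
edges: (1,2,h); (3,2,h)


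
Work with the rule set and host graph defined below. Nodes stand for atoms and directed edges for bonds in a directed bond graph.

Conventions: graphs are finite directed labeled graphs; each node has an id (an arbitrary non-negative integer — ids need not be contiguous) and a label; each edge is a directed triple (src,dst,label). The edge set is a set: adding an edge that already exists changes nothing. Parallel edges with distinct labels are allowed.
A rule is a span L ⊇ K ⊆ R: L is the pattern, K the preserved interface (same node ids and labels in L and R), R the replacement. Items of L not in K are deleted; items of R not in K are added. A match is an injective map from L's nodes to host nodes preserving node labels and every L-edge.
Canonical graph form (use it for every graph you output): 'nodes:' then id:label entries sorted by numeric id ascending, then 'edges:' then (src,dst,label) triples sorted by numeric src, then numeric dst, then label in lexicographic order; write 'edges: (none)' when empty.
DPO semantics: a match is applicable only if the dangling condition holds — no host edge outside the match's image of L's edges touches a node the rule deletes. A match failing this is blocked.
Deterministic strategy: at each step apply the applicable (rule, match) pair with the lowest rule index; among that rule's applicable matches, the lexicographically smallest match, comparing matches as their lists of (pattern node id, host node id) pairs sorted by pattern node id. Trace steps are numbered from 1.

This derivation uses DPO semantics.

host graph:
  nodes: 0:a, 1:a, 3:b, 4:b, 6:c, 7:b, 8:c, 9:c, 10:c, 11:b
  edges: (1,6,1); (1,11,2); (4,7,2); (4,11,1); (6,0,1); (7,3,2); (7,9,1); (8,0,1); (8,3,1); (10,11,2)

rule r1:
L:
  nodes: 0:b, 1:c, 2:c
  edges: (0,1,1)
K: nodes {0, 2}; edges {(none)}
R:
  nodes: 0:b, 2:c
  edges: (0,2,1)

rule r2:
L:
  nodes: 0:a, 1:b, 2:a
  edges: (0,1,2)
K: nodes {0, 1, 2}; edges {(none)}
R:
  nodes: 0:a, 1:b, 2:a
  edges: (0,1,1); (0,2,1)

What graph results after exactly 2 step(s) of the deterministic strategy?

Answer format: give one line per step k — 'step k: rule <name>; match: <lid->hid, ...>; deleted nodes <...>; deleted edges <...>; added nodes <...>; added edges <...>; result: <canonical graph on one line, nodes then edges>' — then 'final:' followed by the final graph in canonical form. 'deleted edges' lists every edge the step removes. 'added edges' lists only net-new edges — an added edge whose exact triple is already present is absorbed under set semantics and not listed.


step 1: rule r1; match: 0->7, 1->9, 2->6; deleted nodes 9; deleted edges (7,9,1); added nodes (none); added edges (7,6,1); result: nodes: 0:a, 1:a, 3:b, 4:b, 6:c, 7:b, 8:c, 10:c, 11:b edges: (1,6,1); (1,11,2); (4,7,2); (4,11,1); (6,0,1); (7,3,2); (7,6,1); (8,0,1); (8,3,1); (10,11,2)
step 2: rule r2; match: 0->1, 1->11, 2->0; deleted nodes (none); deleted edges (1,11,2); added nodes (none); added edges (1,0,1); (1,11,1); result: nodes: 0:a, 1:a, 3:b, 4:b, 6:c, 7:b, 8:c, 10:c, 11:b edges: (1,0,1); (1,6,1); (1,11,1); (4,7,2); (4,11,1); (6,0,1); (7,3,2); (7,6,1); (8,0,1); (8,3,1); (10,11,2)
final:
nodes: 0:a, 1:a, 3:b, 4:b, 6:c, 7:b, 8:c, 10:c, 11:b
edges: (1,0,1); (1,6,1); (1,11,1); (4,7,2); (4,11,1); (6,0,1); (7,3,2); (7,6,1); (8,0,1); (8,3,1); (10,11,2)


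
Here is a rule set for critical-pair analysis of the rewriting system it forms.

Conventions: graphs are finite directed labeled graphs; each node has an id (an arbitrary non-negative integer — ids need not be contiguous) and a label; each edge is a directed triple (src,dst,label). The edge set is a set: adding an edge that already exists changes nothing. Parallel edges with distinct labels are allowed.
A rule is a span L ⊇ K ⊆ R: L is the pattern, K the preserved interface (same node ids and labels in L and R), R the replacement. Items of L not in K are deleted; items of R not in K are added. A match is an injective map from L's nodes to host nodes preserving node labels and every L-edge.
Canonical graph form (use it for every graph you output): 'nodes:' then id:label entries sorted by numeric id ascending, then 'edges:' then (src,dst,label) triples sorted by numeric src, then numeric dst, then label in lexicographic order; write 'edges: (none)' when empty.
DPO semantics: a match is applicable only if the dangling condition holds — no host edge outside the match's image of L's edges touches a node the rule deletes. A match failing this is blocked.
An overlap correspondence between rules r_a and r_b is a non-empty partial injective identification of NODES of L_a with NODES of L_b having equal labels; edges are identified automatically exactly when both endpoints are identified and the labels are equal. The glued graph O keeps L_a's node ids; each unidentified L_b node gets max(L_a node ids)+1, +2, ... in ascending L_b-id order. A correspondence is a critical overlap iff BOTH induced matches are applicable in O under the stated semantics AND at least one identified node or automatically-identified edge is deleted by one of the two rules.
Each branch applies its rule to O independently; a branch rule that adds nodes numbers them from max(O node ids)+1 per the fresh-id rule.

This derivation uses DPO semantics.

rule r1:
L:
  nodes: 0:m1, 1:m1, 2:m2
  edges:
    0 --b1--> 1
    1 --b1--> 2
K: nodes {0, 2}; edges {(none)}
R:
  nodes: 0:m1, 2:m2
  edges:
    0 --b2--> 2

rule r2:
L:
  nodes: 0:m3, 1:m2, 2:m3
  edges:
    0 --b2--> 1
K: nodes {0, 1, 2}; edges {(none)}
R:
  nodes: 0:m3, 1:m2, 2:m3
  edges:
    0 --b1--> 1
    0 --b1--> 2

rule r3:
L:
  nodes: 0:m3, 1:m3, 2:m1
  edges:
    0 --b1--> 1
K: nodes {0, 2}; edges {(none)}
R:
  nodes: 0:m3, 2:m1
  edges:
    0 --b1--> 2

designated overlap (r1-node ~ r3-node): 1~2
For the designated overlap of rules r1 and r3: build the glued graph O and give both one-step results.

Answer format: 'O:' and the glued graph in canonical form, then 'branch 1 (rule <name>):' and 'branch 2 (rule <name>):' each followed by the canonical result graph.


O:
nodes: 0:m1, 1:m1, 2:m2, 3:m3, 4:m3
edges: (0,1,b1); (1,2,b1); (3,4,b1)
branch 1 (rule r1):
nodes: 0:m1, 2:m2, 3:m3, 4:m3
edges: (0,2,b2); (3,4,b1)
branch 2 (rule r3):
nodes: 0:m1, 1:m1, 2:m2, 3:m3
edges: (0,1,b1); (1,2,b1); (3,1,b1)


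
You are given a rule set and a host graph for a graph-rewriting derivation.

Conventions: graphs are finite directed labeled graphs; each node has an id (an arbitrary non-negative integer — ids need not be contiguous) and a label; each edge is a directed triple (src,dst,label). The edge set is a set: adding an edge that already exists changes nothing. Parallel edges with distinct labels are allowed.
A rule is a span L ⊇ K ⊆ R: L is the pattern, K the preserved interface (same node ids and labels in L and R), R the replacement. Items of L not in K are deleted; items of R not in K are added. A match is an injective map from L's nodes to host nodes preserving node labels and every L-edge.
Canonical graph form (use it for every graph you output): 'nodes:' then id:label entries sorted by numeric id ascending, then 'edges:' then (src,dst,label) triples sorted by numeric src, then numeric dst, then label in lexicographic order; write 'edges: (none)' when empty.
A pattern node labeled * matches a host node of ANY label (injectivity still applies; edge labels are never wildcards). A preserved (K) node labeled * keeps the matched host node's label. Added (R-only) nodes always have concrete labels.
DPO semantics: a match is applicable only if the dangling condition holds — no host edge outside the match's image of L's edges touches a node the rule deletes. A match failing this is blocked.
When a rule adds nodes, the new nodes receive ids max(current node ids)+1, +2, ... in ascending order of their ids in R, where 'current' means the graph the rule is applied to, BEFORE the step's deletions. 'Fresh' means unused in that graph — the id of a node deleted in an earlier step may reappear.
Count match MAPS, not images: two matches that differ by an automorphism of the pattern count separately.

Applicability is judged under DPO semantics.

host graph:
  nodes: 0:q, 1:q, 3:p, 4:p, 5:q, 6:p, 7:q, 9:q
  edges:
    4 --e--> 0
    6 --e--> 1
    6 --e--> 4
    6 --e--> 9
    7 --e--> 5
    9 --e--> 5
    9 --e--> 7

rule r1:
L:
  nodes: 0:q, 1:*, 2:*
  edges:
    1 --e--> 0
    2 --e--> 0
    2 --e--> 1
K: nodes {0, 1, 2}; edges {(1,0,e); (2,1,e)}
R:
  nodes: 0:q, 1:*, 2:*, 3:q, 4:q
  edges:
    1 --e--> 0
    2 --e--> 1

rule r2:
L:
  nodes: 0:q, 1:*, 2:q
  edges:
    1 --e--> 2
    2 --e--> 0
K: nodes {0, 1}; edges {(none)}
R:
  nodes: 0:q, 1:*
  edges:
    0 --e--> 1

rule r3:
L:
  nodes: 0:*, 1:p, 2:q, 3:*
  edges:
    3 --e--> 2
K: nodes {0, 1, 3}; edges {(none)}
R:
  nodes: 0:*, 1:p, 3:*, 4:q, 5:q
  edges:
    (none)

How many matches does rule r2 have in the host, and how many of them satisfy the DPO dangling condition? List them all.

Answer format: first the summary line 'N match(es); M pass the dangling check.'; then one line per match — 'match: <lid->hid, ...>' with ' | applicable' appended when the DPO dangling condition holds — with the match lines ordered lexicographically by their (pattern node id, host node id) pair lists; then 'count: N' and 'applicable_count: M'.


3 match(es); 1 pass the dangling check.
match: 0->5, 1->6, 2->9
match: 0->5, 1->9, 2->7 | applicable
match: 0->7, 1->6, 2->9
count: 3
applicable_count: 1


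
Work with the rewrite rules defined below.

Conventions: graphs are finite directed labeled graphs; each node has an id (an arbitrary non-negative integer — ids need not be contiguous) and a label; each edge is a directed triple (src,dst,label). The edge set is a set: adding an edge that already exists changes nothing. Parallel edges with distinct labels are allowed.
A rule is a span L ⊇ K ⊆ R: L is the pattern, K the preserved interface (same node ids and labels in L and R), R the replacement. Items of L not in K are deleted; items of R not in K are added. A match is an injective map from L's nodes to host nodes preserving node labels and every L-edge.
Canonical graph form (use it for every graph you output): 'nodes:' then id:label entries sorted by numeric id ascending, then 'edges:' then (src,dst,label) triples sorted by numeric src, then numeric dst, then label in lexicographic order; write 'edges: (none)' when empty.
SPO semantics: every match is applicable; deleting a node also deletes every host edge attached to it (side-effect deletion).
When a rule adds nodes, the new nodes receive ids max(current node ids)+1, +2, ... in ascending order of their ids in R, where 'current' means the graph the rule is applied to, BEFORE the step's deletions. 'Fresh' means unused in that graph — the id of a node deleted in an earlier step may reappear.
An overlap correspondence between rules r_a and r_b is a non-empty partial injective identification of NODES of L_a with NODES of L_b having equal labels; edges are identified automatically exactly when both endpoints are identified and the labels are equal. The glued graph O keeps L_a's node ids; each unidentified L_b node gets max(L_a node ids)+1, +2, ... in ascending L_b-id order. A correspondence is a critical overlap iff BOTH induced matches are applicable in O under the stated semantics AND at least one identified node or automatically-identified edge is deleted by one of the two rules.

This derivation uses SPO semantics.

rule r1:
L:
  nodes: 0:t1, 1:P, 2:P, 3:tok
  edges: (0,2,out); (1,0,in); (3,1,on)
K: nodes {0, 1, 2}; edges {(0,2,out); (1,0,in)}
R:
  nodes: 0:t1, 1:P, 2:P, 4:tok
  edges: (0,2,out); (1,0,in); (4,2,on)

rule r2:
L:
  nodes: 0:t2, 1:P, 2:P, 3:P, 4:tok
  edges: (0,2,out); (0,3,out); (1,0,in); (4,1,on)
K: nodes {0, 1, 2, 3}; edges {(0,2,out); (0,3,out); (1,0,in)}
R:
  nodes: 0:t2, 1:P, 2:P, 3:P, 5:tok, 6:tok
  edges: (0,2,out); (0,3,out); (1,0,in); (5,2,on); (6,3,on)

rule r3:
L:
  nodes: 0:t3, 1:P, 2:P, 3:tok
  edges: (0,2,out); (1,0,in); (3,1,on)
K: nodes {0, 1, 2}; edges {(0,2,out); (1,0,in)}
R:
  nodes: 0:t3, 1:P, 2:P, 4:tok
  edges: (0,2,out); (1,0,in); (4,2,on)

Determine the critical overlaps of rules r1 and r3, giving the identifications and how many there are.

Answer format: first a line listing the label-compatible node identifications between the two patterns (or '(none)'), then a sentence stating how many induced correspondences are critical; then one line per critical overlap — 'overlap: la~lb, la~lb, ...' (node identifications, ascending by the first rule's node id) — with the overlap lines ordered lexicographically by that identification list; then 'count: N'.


label-compatible node identifications between L(r1) and L(r3): 1~1, 1~2, 2~1, 2~2, 3~3
7 of the induced correspondences are critical overlaps of r1 and r3.
overlap: 1~1, 2~2, 3~3
overlap: 1~1, 3~3
overlap: 1~2, 2~1, 3~3
overlap: 1~2, 3~3
overlap: 2~1, 3~3
overlap: 2~2, 3~3
overlap: 3~3
count: 7


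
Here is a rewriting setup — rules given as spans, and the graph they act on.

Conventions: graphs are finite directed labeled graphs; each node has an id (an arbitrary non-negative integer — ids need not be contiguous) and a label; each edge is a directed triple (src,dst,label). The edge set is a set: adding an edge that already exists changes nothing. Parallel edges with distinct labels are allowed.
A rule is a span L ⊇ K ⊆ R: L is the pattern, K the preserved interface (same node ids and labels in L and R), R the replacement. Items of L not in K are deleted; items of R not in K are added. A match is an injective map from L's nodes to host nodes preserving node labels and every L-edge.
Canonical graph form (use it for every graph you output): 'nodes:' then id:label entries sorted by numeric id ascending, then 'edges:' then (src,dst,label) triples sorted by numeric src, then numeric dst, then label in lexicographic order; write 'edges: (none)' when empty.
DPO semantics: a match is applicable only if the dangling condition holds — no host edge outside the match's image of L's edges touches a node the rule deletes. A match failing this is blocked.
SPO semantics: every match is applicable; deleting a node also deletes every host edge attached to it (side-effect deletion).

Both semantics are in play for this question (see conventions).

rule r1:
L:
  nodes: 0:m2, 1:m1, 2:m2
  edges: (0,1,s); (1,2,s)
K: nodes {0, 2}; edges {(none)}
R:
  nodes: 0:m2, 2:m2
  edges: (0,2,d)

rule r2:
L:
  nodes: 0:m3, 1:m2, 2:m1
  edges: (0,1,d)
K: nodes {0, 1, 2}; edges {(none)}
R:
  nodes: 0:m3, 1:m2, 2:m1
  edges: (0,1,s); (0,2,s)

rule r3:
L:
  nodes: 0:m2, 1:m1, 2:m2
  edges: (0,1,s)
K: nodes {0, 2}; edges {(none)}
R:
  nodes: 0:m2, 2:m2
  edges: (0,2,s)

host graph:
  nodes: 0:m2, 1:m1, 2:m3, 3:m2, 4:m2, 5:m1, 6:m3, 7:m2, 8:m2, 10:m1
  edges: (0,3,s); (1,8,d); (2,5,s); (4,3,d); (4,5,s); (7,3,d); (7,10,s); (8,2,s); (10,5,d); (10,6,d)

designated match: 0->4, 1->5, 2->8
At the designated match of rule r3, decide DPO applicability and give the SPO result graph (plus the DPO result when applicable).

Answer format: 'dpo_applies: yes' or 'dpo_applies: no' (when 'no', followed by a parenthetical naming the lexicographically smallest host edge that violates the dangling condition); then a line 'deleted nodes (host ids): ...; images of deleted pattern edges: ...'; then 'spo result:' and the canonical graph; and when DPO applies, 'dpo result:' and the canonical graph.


dpo_applies: no
(the rule deletes node 5, which keeps host edge (2,5,s) outside the match image — the dangling condition fails, DPO blocks; SPO proceeds and side-deletes such edges)
deleted nodes (host ids): 5; images of deleted pattern edges: (4,5,s)
spo result:
nodes: 0:m2, 1:m1, 2:m3, 3:m2, 4:m2, 6:m3, 7:m2, 8:m2, 10:m1
edges: (0,3,s); (1,8,d); (4,3,d); (4,8,s); (7,3,d); (7,10,s); (8,2,s); (10,6,d)


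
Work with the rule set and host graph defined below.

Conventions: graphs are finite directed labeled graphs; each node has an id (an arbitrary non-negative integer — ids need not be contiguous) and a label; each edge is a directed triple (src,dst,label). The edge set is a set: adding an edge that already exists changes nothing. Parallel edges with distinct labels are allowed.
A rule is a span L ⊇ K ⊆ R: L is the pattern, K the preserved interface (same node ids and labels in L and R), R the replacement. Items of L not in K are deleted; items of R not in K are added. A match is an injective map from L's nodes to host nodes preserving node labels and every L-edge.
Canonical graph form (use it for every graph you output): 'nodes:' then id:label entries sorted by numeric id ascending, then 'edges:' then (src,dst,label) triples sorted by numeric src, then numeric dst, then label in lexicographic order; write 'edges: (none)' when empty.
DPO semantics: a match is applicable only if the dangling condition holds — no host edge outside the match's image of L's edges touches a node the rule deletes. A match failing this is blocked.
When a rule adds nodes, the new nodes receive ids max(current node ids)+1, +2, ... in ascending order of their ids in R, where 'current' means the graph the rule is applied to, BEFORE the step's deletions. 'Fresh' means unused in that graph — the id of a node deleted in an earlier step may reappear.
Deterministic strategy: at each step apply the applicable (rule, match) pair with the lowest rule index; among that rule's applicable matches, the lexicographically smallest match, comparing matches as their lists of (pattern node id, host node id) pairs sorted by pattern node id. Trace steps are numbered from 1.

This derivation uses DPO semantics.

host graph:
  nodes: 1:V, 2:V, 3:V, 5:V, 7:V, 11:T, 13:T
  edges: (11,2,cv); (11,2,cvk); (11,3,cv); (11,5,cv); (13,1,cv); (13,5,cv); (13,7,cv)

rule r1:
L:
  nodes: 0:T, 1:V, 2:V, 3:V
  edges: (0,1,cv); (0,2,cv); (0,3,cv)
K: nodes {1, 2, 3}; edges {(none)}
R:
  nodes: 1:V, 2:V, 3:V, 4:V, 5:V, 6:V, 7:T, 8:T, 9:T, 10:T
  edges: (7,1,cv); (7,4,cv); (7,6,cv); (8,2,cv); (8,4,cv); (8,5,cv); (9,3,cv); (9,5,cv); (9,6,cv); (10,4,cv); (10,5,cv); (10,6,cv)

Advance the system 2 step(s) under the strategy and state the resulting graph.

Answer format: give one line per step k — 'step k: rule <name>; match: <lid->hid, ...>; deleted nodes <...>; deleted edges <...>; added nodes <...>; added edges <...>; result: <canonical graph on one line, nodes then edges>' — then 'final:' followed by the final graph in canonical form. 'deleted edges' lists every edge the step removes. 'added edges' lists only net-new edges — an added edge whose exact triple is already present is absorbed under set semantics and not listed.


step 1: rule r1; match: 0->13, 1->1, 2->5, 3->7; deleted nodes 13; deleted edges (13,1,cv); (13,5,cv); (13,7,cv); added nodes 14, 15, 16, 17, 18, 19, 20; added edges (17,1,cv); (17,14,cv); (17,16,cv); (18,5,cv); (18,14,cv); (18,15,cv); (19,7,cv); (19,15,cv); (19,16,cv); (20,14,cv); (20,15,cv); (20,16,cv); result: nodes: 1:V, 2:V, 3:V, 5:V, 7:V, 11:T, 14:V, 15:V, 16:V, 17:T, 18:T, 19:T, 20:T edges: (11,2,cv); (11,2,cvk); (11,3,cv); (11,5,cv); (17,1,cv); (17,14,cv); (17,16,cv); (18,5,cv); (18,14,cv); (18,15,cv); (19,7,cv); (19,15,cv); (19,16,cv); (20,14,cv); (20,15,cv); (20,16,cv)
step 2: rule r1; match: 0->17, 1->1, 2->14, 3->16; deleted nodes 17; deleted edges (17,1,cv); (17,14,cv); (17,16,cv); added nodes 21, 22, 23, 24, 25, 26, 27; added edges (24,1,cv); (24,21,cv); (24,23,cv); (25,14,cv); (25,21,cv); (25,22,cv); (26,16,cv); (26,22,cv); (26,23,cv); (27,21,cv); (27,22,cv); (27,23,cv); result: nodes: 1:V, 2:V, 3:V, 5:V, 7:V, 11:T, 14:V, 15:V, 16:V, 18:T, 19:T, 20:T, 21:V, 22:V, 23:V, 24:T, 25:T, 26:T, 27:T edges: (11,2,cv); (11,2,cvk); (11,3,cv); (11,5,cv); (18,5,cv); (18,14,cv); (18,15,cv); (19,7,cv); (19,15,cv); (19,16,cv); (20,14,cv); (20,15,cv); (20,16,cv); (24,1,cv); (24,21,cv); (24,23,cv); (25,14,cv); (25,21,cv); (25,22,cv); (26,16,cv); (26,22,cv); (26,23,cv); (27,21,cv); (27,22,cv); (27,23,cv)
final:
nodes: 1:V, 2:V, 3:V, 5:V, 7:V, 11:T, 14:V, 15:V, 16:V, 18:T, 19:T, 20:T, 21:V, 22:V, 23:V, 24:T, 25:T, 26:T, 27:T
edges: (11,2,cv); (11,2,cvk); (11,3,cv); (11,5,cv); (18,5,cv); (18,14,cv); (18,15,cv); (19,7,cv); (19,15,cv); (19,16,cv); (20,14,cv); (20,15,cv); (20,16,cv); (24,1,cv); (24,21,cv); (24,23,cv); (25,14,cv); (25,21,cv); (25,22,cv); (26,16,cv); (26,22,cv); (26,23,cv); (27,21,cv); (27,22,cv); (27,23,cv)


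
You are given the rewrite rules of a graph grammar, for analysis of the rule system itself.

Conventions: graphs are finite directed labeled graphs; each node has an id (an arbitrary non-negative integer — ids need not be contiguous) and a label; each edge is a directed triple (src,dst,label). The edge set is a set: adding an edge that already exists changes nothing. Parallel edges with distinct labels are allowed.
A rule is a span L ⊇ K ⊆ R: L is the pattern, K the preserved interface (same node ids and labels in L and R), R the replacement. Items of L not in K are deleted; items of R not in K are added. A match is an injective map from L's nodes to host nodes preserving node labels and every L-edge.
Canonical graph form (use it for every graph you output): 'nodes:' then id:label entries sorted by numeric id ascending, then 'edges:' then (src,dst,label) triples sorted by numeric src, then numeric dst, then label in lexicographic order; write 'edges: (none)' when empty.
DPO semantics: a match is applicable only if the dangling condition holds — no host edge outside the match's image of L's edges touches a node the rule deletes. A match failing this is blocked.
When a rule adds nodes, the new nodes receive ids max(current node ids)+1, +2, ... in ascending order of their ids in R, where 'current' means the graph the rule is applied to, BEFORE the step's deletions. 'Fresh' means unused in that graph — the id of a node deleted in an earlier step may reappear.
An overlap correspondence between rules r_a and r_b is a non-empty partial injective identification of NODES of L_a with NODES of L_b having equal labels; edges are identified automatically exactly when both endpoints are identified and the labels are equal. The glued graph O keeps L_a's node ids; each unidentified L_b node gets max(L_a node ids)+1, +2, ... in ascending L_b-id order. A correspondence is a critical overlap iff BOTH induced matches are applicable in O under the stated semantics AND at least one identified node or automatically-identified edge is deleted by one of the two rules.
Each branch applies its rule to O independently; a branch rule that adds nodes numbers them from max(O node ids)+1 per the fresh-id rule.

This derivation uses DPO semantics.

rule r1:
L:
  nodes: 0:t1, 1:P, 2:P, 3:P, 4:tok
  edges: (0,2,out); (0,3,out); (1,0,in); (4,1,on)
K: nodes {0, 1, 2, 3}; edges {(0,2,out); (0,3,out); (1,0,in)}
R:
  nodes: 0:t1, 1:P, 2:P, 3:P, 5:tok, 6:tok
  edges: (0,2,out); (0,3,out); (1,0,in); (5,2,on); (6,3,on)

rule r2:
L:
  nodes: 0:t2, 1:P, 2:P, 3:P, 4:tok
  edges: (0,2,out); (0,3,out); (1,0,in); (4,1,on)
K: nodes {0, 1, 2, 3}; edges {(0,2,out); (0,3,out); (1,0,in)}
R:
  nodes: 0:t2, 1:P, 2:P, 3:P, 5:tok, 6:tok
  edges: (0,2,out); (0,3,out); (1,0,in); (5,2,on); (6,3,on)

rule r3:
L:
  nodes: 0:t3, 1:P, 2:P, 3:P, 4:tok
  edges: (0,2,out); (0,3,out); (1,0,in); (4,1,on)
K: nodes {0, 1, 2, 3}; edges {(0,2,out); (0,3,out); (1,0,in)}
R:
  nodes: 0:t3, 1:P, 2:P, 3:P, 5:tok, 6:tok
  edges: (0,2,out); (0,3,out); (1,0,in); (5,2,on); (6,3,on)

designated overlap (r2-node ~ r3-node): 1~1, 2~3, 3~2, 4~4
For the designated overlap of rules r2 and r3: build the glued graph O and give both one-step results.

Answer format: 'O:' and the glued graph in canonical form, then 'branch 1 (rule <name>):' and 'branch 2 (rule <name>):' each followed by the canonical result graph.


O:
nodes: 0:t2, 1:P, 2:P, 3:P, 4:tok, 5:t3
edges: (0,2,out); (0,3,out); (1,0,in); (1,5,in); (4,1,on); (5,2,out); (5,3,out)
branch 1 (rule r2):
nodes: 0:t2, 1:P, 2:P, 3:P, 5:t3, 6:tok, 7:tok
edges: (0,2,out); (0,3,out); (1,0,in); (1,5,in); (5,2,out); (5,3,out); (6,2,on); (7,3,on)
branch 2 (rule r3):
nodes: 0:t2, 1:P, 2:P, 3:P, 5:t3, 6:tok, 7:tok
edges: (0,2,out); (0,3,out); (1,0,in); (1,5,in); (5,2,out); (5,3,out); (6,3,on); (7,2,on)
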